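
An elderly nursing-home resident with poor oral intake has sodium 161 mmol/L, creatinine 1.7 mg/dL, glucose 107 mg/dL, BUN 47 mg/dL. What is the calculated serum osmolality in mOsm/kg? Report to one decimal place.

Calculated osmolality = 2·Na + glucose/18 + BUN/2.8
= 2·161 + 107/18 + 47/2.8
= 322 + 5.94 + 16.79
= 344.73 mOsm/kg

344.7 mOsm/kg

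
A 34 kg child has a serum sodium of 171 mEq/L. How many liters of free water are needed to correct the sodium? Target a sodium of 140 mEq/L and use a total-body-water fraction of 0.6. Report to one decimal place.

TBW = 0.6 · 34 = 20.4 L
Free water deficit = TBW · (Na/140 − 1)
= 20.4 · (171/140 − 1)
= 20.4 · 0.2214
= 4.52 L

4.5 L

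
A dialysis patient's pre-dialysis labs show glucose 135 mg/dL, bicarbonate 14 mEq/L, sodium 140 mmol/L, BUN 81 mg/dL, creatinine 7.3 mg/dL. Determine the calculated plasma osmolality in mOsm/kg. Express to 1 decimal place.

Calculated osmolality = 2·Na + glucose/18 + BUN/2.8
= 2·140 + 135/18 + 81/2.8
= 280 + 7.50 + 28.93
= 316.43 mOsm/kg

316.4 mOsm/kg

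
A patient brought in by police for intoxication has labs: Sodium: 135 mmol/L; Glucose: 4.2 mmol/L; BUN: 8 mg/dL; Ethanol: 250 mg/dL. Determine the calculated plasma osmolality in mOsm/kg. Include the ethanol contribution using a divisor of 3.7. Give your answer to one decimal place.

344.6 mOsm/kg

Calculated osmolality = 2·Na + glucose + BUN/2.8 + ethanol/3.7
= 2·135 + 4.2 + 8/2.8 + 250/3.7
= 270 + 4.20 + 2.86 + 67.57
= 344.63 mOsm/kg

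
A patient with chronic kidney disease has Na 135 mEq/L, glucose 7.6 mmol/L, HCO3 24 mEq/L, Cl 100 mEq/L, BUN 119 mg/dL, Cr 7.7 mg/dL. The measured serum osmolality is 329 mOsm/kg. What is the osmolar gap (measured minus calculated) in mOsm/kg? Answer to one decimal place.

Calculated osmolality = 2·Na + glucose + BUN/2.8
= 2·135 + 7.6 + 119/2.8
= 270 + 7.60 + 42.50
= 320.1 mOsm/kg ≈ 320.1 mOsm/kg
Osmolar gap = measured − calculated = 329 − 320.1 = 8.9 mOsm/kg

8.9 mOsm/kg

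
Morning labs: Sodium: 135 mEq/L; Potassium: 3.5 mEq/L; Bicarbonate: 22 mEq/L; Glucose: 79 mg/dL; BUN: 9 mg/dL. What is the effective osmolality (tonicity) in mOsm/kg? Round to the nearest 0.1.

274.4 mOsm/kg

Effective osmolality excludes urea (freely permeant across cell membranes):
2·Na + glucose/18
= 2·135 + 79/18
= 270 + 4.39
= 274.39 mOsm/kg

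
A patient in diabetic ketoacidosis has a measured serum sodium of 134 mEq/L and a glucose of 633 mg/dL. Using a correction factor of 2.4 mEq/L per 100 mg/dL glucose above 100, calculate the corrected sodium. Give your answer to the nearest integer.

147 mEq/L

Corrected Na = measured Na + 2.4 · (glucose − 100)/100
= 134 + 2.4 · (633 − 100)/100
= 134 + 12.8
= 146.8 mEq/L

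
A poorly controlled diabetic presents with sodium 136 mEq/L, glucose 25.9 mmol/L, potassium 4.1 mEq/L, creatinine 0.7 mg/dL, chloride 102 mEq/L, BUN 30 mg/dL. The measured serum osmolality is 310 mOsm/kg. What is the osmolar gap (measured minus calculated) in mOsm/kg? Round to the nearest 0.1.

Calculated osmolality = 2·Na + glucose + BUN/2.8
= 2·136 + 25.9 + 30/2.8
= 272 + 25.90 + 10.71
= 308.61 mOsm/kg ≈ 308.6 mOsm/kg
Osmolar gap = measured − calculated = 310 − 308.6 = 1.4 mOsm/kg

1.4 mOsm/kg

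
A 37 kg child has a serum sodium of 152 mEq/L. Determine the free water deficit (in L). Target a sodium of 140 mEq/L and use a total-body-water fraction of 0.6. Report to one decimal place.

TBW = 0.6 · 37 = 22.2 L
Free water deficit = TBW · (Na/140 − 1)
= 22.2 · (152/140 − 1)
= 22.2 · 0.0857
= 1.9 L

1.9 L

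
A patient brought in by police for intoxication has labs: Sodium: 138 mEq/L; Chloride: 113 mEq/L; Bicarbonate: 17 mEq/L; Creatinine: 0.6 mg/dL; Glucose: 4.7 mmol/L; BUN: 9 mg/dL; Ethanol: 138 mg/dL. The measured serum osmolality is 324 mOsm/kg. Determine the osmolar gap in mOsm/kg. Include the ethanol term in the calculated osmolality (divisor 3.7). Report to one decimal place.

Calculated osmolality = 2·Na + glucose + BUN/2.8 + ethanol/3.7
= 2·138 + 4.7 + 9/2.8 + 138/3.7
= 276 + 4.70 + 3.21 + 37.30
= 321.21 mOsm/kg ≈ 321.2 mOsm/kg
Osmolar gap = measured − calculated = 324 − 321.2 = 2.8 mOsm/kg

2.8 mOsm/kg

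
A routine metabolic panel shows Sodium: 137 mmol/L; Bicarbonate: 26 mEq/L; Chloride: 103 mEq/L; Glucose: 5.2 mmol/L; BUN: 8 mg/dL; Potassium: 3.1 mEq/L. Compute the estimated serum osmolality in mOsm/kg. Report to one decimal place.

282.1 mOsm/kg

Calculated osmolality = 2·Na + glucose + BUN/2.8
= 2·137 + 5.2 + 8/2.8
= 274 + 5.20 + 2.86
= 282.06 mOsm/kg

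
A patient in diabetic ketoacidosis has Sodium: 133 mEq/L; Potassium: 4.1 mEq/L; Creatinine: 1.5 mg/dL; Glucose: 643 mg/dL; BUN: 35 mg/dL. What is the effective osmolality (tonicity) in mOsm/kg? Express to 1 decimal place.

Effective osmolality excludes urea (freely permeant across cell membranes):
2·Na + glucose/18
= 2·133 + 643/18
= 266 + 35.72
= 301.72 mOsm/kg

301.7 mOsm/kg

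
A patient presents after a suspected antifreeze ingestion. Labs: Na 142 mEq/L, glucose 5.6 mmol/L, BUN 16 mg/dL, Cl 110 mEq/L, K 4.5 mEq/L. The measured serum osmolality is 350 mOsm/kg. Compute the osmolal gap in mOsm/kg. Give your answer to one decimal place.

Calculated osmolality = 2·Na + glucose + BUN/2.8
= 2·142 + 5.6 + 16/2.8
= 284 + 5.60 + 5.71
= 295.31 mOsm/kg ≈ 295.3 mOsm/kg
Osmolar gap = measured − calculated = 350 − 295.3 = 54.7 mOsm/kg

54.7 mOsm/kg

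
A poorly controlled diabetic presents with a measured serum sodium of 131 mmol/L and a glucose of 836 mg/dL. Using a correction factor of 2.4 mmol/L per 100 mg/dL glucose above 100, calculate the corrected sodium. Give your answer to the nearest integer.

149 mmol/L

Corrected Na = measured Na + 2.4 · (glucose − 100)/100
= 131 + 2.4 · (836 − 100)/100
= 131 + 17.7
= 148.7 mmol/L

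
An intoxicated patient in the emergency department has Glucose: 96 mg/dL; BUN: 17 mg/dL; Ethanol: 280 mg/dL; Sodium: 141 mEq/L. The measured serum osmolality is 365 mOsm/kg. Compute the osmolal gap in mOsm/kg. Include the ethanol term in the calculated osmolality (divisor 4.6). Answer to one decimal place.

10.7 mOsm/kg

Calculated osmolality = 2·Na + glucose/18 + BUN/2.8 + ethanol/4.6
= 2·141 + 96/18 + 17/2.8 + 280/4.6
= 282 + 5.33 + 6.07 + 60.87
= 354.27 mOsm/kg ≈ 354.3 mOsm/kg
Osmolar gap = measured − calculated = 365 − 354.3 = 10.7 mOsm/kg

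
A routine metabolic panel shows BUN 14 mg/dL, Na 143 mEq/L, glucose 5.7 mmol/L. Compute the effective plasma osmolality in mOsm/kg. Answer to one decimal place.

Effective osmolality excludes urea (freely permeant across cell membranes):
2·Na + glucose
= 2·143 + 5.7
= 286 + 5.7
= 291.7 mOsm/kg

291.7 mOsm/kg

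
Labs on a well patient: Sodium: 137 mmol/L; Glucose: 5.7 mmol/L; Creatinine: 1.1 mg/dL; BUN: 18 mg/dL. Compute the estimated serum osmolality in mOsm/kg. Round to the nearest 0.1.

286.1 mOsm/kg

Calculated osmolality = 2·Na + glucose + BUN/2.8
= 2·137 + 5.7 + 18/2.8
= 274 + 5.70 + 6.43
= 286.13 mOsm/kg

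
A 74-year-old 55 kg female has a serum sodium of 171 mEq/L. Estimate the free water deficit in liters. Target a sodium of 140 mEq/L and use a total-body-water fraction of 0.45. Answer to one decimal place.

5.5 L

TBW = 0.45 · 55 = 24.75 L
Free water deficit = TBW · (Na/140 − 1)
= 24.75 · (171/140 − 1)
= 24.75 · 0.2214
= 5.48 L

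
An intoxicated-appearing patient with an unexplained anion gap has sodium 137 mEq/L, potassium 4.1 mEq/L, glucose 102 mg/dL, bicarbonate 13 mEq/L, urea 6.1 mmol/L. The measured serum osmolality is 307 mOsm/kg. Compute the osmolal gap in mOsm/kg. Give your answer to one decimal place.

Calculated osmolality = 2·Na + glucose/18 + urea
= 2·137 + 102/18 + 6.1
= 274 + 5.67 + 6.10
= 285.77 mOsm/kg ≈ 285.8 mOsm/kg
Osmolar gap = measured − calculated = 307 − 285.8 = 21.2 mOsm/kg

21.2 mOsm/kg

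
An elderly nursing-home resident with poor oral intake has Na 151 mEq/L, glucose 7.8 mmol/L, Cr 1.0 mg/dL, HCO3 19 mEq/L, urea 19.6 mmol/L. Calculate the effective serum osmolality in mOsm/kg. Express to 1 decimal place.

Effective osmolality excludes urea (freely permeant across cell membranes):
2·Na + glucose
= 2·151 + 7.8
= 302 + 7.8
= 309.8 mOsm/kg

309.8 mOsm/kg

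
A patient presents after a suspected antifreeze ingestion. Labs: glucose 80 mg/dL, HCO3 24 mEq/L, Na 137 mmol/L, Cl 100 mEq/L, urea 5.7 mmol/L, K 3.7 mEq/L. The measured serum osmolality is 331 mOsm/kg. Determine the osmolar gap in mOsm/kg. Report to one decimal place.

Calculated osmolality = 2·Na + glucose/18 + urea
= 2·137 + 80/18 + 5.7
= 274 + 4.44 + 5.70
= 284.14 mOsm/kg ≈ 284.1 mOsm/kg
Osmolar gap = measured − calculated = 331 − 284.1 = 46.9 mOsm/kg

46.9 mOsm/kg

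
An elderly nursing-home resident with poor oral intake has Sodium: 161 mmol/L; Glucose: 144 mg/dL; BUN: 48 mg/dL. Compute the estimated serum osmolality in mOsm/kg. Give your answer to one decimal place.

347.1 mOsm/kg

Calculated osmolality = 2·Na + glucose/18 + BUN/2.8
= 2·161 + 144/18 + 48/2.8
= 322 + 8 + 17.14
= 347.14 mOsm/kg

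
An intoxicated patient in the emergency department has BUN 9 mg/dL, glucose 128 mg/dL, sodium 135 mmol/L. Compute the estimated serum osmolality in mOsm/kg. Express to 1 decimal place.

280.3 mOsm/kg

Calculated osmolality = 2·Na + glucose/18 + BUN/2.8
= 2·135 + 128/18 + 9/2.8
= 270 + 7.11 + 3.21
= 280.32 mOsm/kg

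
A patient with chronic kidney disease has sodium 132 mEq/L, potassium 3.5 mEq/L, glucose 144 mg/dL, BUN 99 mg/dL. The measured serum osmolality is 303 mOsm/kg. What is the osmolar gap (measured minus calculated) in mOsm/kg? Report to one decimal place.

Calculated osmolality = 2·Na + glucose/18 + BUN/2.8
= 2·132 + 144/18 + 99/2.8
= 264 + 8 + 35.36
= 307.36 mOsm/kg ≈ 307.4 mOsm/kg
Osmolar gap = measured − calculated = 303 − 307.4 = -4.4 mOsm/kg

-4.4 mOsm/kg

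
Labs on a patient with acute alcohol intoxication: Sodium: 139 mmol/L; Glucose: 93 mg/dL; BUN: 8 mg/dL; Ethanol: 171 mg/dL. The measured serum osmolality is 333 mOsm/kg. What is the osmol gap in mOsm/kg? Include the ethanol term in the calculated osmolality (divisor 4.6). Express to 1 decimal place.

Calculated osmolality = 2·Na + glucose/18 + BUN/2.8 + ethanol/4.6
= 2·139 + 93/18 + 8/2.8 + 171/4.6
= 278 + 5.17 + 2.86 + 37.17
= 323.2 mOsm/kg ≈ 323.2 mOsm/kg
Osmolar gap = measured − calculated = 333 − 323.2 = 9.8 mOsm/kg

9.8 mOsm/kg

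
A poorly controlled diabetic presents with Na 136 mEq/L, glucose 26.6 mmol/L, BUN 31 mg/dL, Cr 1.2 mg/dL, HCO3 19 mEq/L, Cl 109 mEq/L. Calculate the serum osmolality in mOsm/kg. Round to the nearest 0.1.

Calculated osmolality = 2·Na + glucose + BUN/2.8
= 2·136 + 26.6 + 31/2.8
= 272 + 26.60 + 11.07
= 309.67 mOsm/kg

309.7 mOsm/kg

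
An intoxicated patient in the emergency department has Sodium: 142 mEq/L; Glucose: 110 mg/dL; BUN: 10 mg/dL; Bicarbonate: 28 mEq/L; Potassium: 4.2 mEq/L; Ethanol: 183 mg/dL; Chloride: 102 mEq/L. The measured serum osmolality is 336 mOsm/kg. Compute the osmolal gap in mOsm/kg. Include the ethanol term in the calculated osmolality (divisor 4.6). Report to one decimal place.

2.5 mOsm/kg

Calculated osmolality = 2·Na + glucose/18 + BUN/2.8 + ethanol/4.6
= 2·142 + 110/18 + 10/2.8 + 183/4.6
= 284 + 6.11 + 3.57 + 39.78
= 333.46 mOsm/kg ≈ 333.5 mOsm/kg
Osmolar gap = measured − calculated = 336 − 333.5 = 2.5 mOsm/kg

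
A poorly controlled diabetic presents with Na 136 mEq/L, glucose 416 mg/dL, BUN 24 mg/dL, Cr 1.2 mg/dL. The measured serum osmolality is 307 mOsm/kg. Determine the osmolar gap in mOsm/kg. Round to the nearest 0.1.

3.3 mOsm/kg

Calculated osmolality = 2·Na + glucose/18 + BUN/2.8
= 2·136 + 416/18 + 24/2.8
= 272 + 23.11 + 8.57
= 303.68 mOsm/kg ≈ 303.7 mOsm/kg
Osmolar gap = measured − calculated = 307 − 303.7 = 3.3 mOsm/kg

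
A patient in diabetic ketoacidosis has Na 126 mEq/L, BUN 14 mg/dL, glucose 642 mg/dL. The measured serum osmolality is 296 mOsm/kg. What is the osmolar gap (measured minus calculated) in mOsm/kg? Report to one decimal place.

Calculated osmolality = 2·Na + glucose/18 + BUN/2.8
= 2·126 + 642/18 + 14/2.8
= 252 + 35.67 + 5
= 292.67 mOsm/kg ≈ 292.7 mOsm/kg
Osmolar gap = measured − calculated = 296 − 292.7 = 3.3 mOsm/kg

3.3 mOsm/kg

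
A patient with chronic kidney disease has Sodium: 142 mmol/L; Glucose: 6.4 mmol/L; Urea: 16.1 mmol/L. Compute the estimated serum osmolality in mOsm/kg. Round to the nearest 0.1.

306.5 mOsm/kg

Calculated osmolality = 2·Na + glucose + urea
= 2·142 + 6.4 + 16.1
= 284 + 6.40 + 16.10
= 306.5 mOsm/kg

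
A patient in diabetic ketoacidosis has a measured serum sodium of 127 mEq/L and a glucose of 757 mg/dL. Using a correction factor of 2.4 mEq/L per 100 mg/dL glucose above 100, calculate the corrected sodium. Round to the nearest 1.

Corrected Na = measured Na + 2.4 · (glucose − 100)/100
= 127 + 2.4 · (757 − 100)/100
= 127 + 15.8
= 142.8 mEq/L

143 mEq/L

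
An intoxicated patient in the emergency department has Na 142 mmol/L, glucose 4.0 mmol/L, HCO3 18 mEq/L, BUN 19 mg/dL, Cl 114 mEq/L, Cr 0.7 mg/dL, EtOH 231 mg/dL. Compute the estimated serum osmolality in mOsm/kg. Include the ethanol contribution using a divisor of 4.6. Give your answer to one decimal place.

345.0 mOsm/kg

Calculated osmolality = 2·Na + glucose + BUN/2.8 + ethanol/4.6
= 2·142 + 4 + 19/2.8 + 231/4.6
= 284 + 4 + 6.79 + 50.22
= 345.01 mOsm/kg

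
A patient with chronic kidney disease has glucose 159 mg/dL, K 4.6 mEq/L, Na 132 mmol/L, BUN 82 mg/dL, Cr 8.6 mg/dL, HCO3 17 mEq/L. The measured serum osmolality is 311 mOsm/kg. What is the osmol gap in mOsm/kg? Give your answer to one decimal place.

8.9 mOsm/kg

Calculated osmolality = 2·Na + glucose/18 + BUN/2.8
= 2·132 + 159/18 + 82/2.8
= 264 + 8.83 + 29.29
= 302.12 mOsm/kg ≈ 302.1 mOsm/kg
Osmolar gap = measured − calculated = 311 − 302.1 = 8.9 mOsm/kg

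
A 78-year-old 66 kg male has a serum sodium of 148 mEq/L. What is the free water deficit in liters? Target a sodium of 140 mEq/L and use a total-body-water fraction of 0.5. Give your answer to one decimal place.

1.9 L

TBW = 0.5 · 66 = 33 L
Free water deficit = TBW · (Na/140 − 1)
= 33 · (148/140 − 1)
= 33 · 0.0571
= 1.88 L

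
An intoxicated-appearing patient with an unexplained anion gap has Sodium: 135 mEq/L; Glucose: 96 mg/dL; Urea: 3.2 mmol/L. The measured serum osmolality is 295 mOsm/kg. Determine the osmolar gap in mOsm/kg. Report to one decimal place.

Calculated osmolality = 2·Na + glucose/18 + urea
= 2·135 + 96/18 + 3.2
= 270 + 5.33 + 3.20
= 278.53 mOsm/kg ≈ 278.5 mOsm/kg
Osmolar gap = measured − calculated = 295 − 278.5 = 16.5 mOsm/kg

16.5 mOsm/kg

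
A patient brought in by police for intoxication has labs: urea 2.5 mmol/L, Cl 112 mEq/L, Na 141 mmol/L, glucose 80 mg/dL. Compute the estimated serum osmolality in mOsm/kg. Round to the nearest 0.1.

Calculated osmolality = 2·Na + glucose/18 + urea
= 2·141 + 80/18 + 2.5
= 282 + 4.44 + 2.50
= 288.94 mOsm/kg

288.9 mOsm/kg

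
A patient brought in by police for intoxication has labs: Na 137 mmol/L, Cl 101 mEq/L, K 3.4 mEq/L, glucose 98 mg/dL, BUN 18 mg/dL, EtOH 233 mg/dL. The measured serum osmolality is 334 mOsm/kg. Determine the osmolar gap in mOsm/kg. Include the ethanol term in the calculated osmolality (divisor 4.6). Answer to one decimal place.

-2.5 mOsm/kg

Calculated osmolality = 2·Na + glucose/18 + BUN/2.8 + ethanol/4.6
= 2·137 + 98/18 + 18/2.8 + 233/4.6
= 274 + 5.44 + 6.43 + 50.65
= 336.52 mOsm/kg ≈ 336.5 mOsm/kg
Osmolar gap = measured − calculated = 334 − 336.5 = -2.5 mOsm/kg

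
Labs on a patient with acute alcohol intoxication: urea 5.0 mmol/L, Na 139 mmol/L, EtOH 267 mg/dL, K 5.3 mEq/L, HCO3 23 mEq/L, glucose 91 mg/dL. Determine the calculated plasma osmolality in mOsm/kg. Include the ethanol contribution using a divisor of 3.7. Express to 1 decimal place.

360.2 mOsm/kg

Calculated osmolality = 2·Na + glucose/18 + urea + ethanol/3.7
= 2·139 + 91/18 + 5 + 267/3.7
= 278 + 5.06 + 5 + 72.16
= 360.22 mOsm/kg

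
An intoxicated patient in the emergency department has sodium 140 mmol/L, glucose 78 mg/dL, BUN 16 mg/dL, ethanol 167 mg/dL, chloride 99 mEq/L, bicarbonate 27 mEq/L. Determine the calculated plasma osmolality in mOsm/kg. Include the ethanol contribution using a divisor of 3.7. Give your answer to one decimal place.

335.2 mOsm/kg

Calculated osmolality = 2·Na + glucose/18 + BUN/2.8 + ethanol/3.7
= 2·140 + 78/18 + 16/2.8 + 167/3.7
= 280 + 4.33 + 5.71 + 45.14
= 335.18 mOsm/kg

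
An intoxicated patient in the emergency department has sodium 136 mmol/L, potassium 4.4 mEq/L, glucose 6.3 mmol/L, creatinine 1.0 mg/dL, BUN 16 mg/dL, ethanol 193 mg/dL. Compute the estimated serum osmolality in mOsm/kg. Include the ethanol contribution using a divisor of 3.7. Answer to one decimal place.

336.2 mOsm/kg

Calculated osmolality = 2·Na + glucose + BUN/2.8 + ethanol/3.7
= 2·136 + 6.3 + 16/2.8 + 193/3.7
= 272 + 6.30 + 5.71 + 52.16
= 336.17 mOsm/kg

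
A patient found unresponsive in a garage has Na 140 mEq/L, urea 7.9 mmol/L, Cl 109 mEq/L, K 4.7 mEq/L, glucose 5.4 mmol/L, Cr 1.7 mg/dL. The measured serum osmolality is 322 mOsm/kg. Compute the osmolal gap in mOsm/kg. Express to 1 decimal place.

Calculated osmolality = 2·Na + glucose + urea
= 2·140 + 5.4 + 7.9
= 280 + 5.40 + 7.90
= 293.3 mOsm/kg ≈ 293.3 mOsm/kg
Osmolar gap = measured − calculated = 322 − 293.3 = 28.7 mOsm/kg

28.7 mOsm/kg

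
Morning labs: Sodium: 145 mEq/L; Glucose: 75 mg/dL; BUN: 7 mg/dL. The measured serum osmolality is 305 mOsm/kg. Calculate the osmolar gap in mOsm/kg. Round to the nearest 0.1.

8.3 mOsm/kg

Calculated osmolality = 2·Na + glucose/18 + BUN/2.8
= 2·145 + 75/18 + 7/2.8
= 290 + 4.17 + 2.50
= 296.67 mOsm/kg ≈ 296.7 mOsm/kg
Osmolar gap = measured − calculated = 305 − 296.7 = 8.3 mOsm/kg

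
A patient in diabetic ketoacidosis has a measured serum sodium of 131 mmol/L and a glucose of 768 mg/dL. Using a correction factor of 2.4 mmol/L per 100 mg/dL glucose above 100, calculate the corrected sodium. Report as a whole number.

147 mmol/L

Corrected Na = measured Na + 2.4 · (glucose − 100)/100
= 131 + 2.4 · (768 − 100)/100
= 131 + 16
= 147 mmol/L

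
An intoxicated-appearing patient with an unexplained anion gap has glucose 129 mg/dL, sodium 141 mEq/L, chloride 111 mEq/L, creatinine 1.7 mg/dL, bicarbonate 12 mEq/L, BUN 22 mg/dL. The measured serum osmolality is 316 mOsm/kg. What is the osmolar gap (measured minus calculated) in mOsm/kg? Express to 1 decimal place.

Calculated osmolality = 2·Na + glucose/18 + BUN/2.8
= 2·141 + 129/18 + 22/2.8
= 282 + 7.17 + 7.86
= 297.03 mOsm/kg ≈ 297.0 mOsm/kg
Osmolar gap = measured − calculated = 316 − 297.0 = 19.0 mOsm/kg

19.0 mOsm/kg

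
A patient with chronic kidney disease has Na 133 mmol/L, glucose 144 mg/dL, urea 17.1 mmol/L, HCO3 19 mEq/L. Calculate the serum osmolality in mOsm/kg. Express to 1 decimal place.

Calculated osmolality = 2·Na + glucose/18 + urea
= 2·133 + 144/18 + 17.1
= 266 + 8 + 17.10
= 291.1 mOsm/kg

291.1 mOsm/kg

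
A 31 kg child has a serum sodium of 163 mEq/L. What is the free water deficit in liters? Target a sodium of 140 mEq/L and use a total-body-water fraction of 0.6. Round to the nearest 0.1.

TBW = 0.6 · 31 = 18.6 L
Free water deficit = TBW · (Na/140 − 1)
= 18.6 · (163/140 − 1)
= 18.6 · 0.1643
= 3.06 L

3.1 L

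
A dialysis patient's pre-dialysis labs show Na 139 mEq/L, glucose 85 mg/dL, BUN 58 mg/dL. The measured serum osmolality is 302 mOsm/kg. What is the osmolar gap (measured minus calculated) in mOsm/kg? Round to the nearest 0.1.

-1.4 mOsm/kg

Calculated osmolality = 2·Na + glucose/18 + BUN/2.8
= 2·139 + 85/18 + 58/2.8
= 278 + 4.72 + 20.71
= 303.43 mOsm/kg ≈ 303.4 mOsm/kg
Osmolar gap = measured − calculated = 302 − 303.4 = -1.4 mOsm/kg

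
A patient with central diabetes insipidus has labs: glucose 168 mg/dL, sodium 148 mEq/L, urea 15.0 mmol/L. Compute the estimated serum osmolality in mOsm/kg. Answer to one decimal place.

Calculated osmolality = 2·Na + glucose/18 + urea
= 2·148 + 168/18 + 15
= 296 + 9.33 + 15
= 320.33 mOsm/kg

320.3 mOsm/kg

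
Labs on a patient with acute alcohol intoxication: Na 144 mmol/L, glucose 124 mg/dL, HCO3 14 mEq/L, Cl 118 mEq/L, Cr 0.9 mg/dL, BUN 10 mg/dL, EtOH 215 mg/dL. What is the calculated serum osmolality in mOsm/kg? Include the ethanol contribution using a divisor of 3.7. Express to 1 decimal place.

Calculated osmolality = 2·Na + glucose/18 + BUN/2.8 + ethanol/3.7
= 2·144 + 124/18 + 10/2.8 + 215/3.7
= 288 + 6.89 + 3.57 + 58.11
= 356.57 mOsm/kg

356.6 mOsm/kg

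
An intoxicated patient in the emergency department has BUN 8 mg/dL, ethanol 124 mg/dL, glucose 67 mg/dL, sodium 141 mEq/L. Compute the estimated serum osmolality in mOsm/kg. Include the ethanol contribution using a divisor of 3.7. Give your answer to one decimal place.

322.1 mOsm/kg

Calculated osmolality = 2·Na + glucose/18 + BUN/2.8 + ethanol/3.7
= 2·141 + 67/18 + 8/2.8 + 124/3.7
= 282 + 3.72 + 2.86 + 33.51
= 322.09 mOsm/kg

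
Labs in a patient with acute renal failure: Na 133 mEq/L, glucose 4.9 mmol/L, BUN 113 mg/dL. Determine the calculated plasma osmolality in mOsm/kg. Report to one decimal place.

311.3 mOsm/kg

Calculated osmolality = 2·Na + glucose + BUN/2.8
= 2·133 + 4.9 + 113/2.8
= 266 + 4.90 + 40.36
= 311.26 mOsm/kg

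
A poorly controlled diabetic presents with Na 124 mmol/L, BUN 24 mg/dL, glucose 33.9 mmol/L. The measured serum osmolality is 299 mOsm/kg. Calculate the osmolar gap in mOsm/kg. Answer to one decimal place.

8.5 mOsm/kg

Calculated osmolality = 2·Na + glucose + BUN/2.8
= 2·124 + 33.9 + 24/2.8
= 248 + 33.90 + 8.57
= 290.47 mOsm/kg ≈ 290.5 mOsm/kg
Osmolar gap = measured − calculated = 299 − 290.5 = 8.5 mOsm/kg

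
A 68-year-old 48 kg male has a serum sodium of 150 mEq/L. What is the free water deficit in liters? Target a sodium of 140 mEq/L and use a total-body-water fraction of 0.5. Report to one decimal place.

TBW = 0.5 · 48 = 24 L
Free water deficit = TBW · (Na/140 − 1)
= 24 · (150/140 − 1)
= 24 · 0.0714
= 1.71 L

1.7 L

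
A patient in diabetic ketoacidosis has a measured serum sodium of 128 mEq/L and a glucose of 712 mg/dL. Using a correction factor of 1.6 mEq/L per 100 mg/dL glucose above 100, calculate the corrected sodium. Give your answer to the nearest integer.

138 mEq/L

Corrected Na = measured Na + 1.6 · (glucose − 100)/100
= 128 + 1.6 · (712 − 100)/100
= 128 + 9.8
= 137.8 mEq/L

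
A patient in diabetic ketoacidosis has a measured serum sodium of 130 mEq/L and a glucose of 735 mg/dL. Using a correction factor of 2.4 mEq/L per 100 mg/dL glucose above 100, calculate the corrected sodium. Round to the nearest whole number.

Corrected Na = measured Na + 2.4 · (glucose − 100)/100
= 130 + 2.4 · (735 − 100)/100
= 130 + 15.2
= 145.2 mEq/L

145 mEq/L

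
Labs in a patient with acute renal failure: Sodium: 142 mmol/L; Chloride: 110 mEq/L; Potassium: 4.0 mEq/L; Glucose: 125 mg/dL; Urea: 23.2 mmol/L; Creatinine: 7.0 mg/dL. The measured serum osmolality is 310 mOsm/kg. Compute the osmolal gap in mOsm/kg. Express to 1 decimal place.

Calculated osmolality = 2·Na + glucose/18 + urea
= 2·142 + 125/18 + 23.2
= 284 + 6.94 + 23.20
= 314.14 mOsm/kg ≈ 314.1 mOsm/kg
Osmolar gap = measured − calculated = 310 − 314.1 = -4.1 mOsm/kg

-4.1 mOsm/kg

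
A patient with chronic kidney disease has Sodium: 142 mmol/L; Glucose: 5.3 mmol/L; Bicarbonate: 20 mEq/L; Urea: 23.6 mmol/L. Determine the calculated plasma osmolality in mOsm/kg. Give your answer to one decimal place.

Calculated osmolality = 2·Na + glucose + urea
= 2·142 + 5.3 + 23.6
= 284 + 5.30 + 23.60
= 312.9 mOsm/kg

312.9 mOsm/kg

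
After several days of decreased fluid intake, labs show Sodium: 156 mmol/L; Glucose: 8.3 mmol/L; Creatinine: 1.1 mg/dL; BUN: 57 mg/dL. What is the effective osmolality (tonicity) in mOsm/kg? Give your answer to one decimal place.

Effective osmolality excludes urea (freely permeant across cell membranes):
2·Na + glucose
= 2·156 + 8.3
= 312 + 8.3
= 320.3 mOsm/kg

320.3 mOsm/kg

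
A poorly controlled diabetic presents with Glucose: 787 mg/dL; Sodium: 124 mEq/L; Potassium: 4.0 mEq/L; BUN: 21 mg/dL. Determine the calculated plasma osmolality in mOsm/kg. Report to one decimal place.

299.2 mOsm/kg

Calculated osmolality = 2·Na + glucose/18 + BUN/2.8
= 2·124 + 787/18 + 21/2.8
= 248 + 43.72 + 7.50
= 299.22 mOsm/kg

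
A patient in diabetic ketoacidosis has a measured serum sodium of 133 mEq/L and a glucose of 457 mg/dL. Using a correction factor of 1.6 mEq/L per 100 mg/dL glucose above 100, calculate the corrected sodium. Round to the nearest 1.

Corrected Na = measured Na + 1.6 · (glucose − 100)/100
= 133 + 1.6 · (457 − 100)/100
= 133 + 5.7
= 138.7 mEq/L

139 mEq/L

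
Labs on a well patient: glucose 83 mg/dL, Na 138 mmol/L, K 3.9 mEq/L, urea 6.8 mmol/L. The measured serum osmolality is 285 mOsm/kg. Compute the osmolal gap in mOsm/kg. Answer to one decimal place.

-2.4 mOsm/kg

Calculated osmolality = 2·Na + glucose/18 + urea
= 2·138 + 83/18 + 6.8
= 276 + 4.61 + 6.80
= 287.41 mOsm/kg ≈ 287.4 mOsm/kg
Osmolar gap = measured − calculated = 285 − 287.4 = -2.4 mOsm/kg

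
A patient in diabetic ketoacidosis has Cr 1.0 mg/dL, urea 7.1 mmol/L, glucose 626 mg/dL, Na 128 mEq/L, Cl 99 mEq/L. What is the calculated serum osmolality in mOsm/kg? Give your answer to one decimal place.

297.9 mOsm/kg

Calculated osmolality = 2·Na + glucose/18 + urea
= 2·128 + 626/18 + 7.1
= 256 + 34.78 + 7.10
= 297.88 mOsm/kg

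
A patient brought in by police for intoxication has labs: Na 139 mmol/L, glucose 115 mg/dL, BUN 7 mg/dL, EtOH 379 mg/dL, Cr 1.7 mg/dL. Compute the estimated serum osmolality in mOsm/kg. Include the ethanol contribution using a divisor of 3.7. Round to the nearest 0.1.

389.3 mOsm/kg

Calculated osmolality = 2·Na + glucose/18 + BUN/2.8 + ethanol/3.7
= 2·139 + 115/18 + 7/2.8 + 379/3.7
= 278 + 6.39 + 2.50 + 102.43
= 389.32 mOsm/kg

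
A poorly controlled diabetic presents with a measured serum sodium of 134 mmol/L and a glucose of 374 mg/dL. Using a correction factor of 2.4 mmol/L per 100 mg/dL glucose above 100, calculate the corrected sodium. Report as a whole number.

141 mmol/L

Corrected Na = measured Na + 2.4 · (glucose − 100)/100
= 134 + 2.4 · (374 − 100)/100
= 134 + 6.6
= 140.6 mmol/L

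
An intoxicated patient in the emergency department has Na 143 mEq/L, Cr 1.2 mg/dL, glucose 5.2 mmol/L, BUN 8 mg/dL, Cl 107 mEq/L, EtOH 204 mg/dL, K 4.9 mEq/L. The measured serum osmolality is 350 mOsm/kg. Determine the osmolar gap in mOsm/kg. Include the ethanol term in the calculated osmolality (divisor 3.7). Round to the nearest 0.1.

0.8 mOsm/kg

Calculated osmolality = 2·Na + glucose + BUN/2.8 + ethanol/3.7
= 2·143 + 5.2 + 8/2.8 + 204/3.7
= 286 + 5.20 + 2.86 + 55.14
= 349.2 mOsm/kg ≈ 349.2 mOsm/kg
Osmolar gap = measured − calculated = 350 − 349.2 = 0.8 mOsm/kg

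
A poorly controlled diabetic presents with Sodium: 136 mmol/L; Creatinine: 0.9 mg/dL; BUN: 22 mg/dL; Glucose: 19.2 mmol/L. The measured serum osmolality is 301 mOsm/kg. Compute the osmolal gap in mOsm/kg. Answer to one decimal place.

Calculated osmolality = 2·Na + glucose + BUN/2.8
= 2·136 + 19.2 + 22/2.8
= 272 + 19.20 + 7.86
= 299.06 mOsm/kg ≈ 299.1 mOsm/kg
Osmolar gap = measured − calculated = 301 − 299.1 = 1.9 mOsm/kg

1.9 mOsm/kg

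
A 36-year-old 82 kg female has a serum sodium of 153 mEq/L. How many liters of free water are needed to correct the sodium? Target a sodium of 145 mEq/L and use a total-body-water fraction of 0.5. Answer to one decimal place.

TBW = 0.5 · 82 = 41 L
Free water deficit = TBW · (Na/145 − 1)
= 41 · (153/145 − 1)
= 41 · 0.0552
= 2.26 L

2.3 L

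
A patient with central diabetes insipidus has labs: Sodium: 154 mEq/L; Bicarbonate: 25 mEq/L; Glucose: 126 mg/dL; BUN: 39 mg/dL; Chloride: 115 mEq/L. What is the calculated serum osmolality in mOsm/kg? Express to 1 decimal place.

Calculated osmolality = 2·Na + glucose/18 + BUN/2.8
= 2·154 + 126/18 + 39/2.8
= 308 + 7 + 13.93
= 328.93 mOsm/kg

328.9 mOsm/kg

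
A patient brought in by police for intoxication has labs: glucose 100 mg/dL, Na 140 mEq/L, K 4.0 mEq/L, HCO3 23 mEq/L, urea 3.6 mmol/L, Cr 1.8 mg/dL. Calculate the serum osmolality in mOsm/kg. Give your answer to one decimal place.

Calculated osmolality = 2·Na + glucose/18 + urea
= 2·140 + 100/18 + 3.6
= 280 + 5.56 + 3.60
= 289.16 mOsm/kg

289.2 mOsm/kg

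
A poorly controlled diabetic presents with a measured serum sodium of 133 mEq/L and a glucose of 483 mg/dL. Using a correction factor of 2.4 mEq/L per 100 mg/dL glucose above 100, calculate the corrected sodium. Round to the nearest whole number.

142 mEq/L

Corrected Na = measured Na + 2.4 · (glucose − 100)/100
= 133 + 2.4 · (483 − 100)/100
= 133 + 9.2
= 142.2 mEq/L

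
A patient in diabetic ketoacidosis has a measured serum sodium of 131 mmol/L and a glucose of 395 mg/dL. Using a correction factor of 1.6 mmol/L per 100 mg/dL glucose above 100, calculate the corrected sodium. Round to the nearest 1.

Corrected Na = measured Na + 1.6 · (glucose − 100)/100
= 131 + 1.6 · (395 − 100)/100
= 131 + 4.7
= 135.7 mmol/L

136 mmol/L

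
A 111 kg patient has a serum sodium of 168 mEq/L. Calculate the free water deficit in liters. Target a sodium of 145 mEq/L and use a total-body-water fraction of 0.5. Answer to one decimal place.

TBW = 0.5 · 111 = 55.5 L
Free water deficit = TBW · (Na/145 − 1)
= 55.5 · (168/145 − 1)
= 55.5 · 0.1586
= 8.8 L

8.8 L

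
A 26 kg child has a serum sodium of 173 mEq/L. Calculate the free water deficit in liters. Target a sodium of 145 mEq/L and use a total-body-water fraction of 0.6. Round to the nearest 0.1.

3.0 L

TBW = 0.6 · 26 = 15.6 L
Free water deficit = TBW · (Na/145 − 1)
= 15.6 · (173/145 − 1)
= 15.6 · 0.1931
= 3.01 L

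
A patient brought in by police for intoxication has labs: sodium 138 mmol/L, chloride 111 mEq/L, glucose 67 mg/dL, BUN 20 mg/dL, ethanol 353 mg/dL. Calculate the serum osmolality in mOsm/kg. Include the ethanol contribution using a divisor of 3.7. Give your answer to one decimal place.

Calculated osmolality = 2·Na + glucose/18 + BUN/2.8 + ethanol/3.7
= 2·138 + 67/18 + 20/2.8 + 353/3.7
= 276 + 3.72 + 7.14 + 95.41
= 382.27 mOsm/kg

382.3 mOsm/kg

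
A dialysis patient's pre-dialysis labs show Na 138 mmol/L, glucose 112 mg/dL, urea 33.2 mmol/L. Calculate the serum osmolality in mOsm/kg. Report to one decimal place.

Calculated osmolality = 2·Na + glucose/18 + urea
= 2·138 + 112/18 + 33.2
= 276 + 6.22 + 33.20
= 315.42 mOsm/kg

315.4 mOsm/kg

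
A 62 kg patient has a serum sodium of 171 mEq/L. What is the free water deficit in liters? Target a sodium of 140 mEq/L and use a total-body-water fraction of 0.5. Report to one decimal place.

TBW = 0.5 · 62 = 31 L
Free water deficit = TBW · (Na/140 − 1)
= 31 · (171/140 − 1)
= 31 · 0.2214
= 6.86 L

6.9 L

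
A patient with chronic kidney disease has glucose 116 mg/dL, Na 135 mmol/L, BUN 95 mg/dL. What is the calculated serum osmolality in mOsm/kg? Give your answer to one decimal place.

310.4 mOsm/kg

Calculated osmolality = 2·Na + glucose/18 + BUN/2.8
= 2·135 + 116/18 + 95/2.8
= 270 + 6.44 + 33.93
= 310.37 mOsm/kg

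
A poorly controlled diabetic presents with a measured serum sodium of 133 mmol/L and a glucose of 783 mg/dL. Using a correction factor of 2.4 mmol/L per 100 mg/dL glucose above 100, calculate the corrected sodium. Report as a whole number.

Corrected Na = measured Na + 2.4 · (glucose − 100)/100
= 133 + 2.4 · (783 − 100)/100
= 133 + 16.4
= 149.4 mmol/L

149 mmol/L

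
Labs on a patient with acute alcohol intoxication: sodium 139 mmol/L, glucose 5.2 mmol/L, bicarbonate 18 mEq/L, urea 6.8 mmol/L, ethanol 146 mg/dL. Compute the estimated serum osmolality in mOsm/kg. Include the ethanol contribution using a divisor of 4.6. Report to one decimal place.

Calculated osmolality = 2·Na + glucose + urea + ethanol/4.6
= 2·139 + 5.2 + 6.8 + 146/4.6
= 278 + 5.20 + 6.80 + 31.74
= 321.74 mOsm/kg

321.7 mOsm/kg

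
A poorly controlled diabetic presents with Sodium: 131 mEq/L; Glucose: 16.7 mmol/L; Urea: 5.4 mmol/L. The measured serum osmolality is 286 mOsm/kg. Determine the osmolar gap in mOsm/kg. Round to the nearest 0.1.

1.9 mOsm/kg

Calculated osmolality = 2·Na + glucose + urea
= 2·131 + 16.7 + 5.4
= 262 + 16.70 + 5.40
= 284.1 mOsm/kg ≈ 284.1 mOsm/kg
Osmolar gap = measured − calculated = 286 − 284.1 = 1.9 mOsm/kg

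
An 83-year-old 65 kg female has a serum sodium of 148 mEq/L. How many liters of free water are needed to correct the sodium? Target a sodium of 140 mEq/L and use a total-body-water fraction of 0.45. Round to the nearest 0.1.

1.7 L

TBW = 0.45 · 65 = 29.25 L
Free water deficit = TBW · (Na/140 − 1)
= 29.25 · (148/140 − 1)
= 29.25 · 0.0571
= 1.67 L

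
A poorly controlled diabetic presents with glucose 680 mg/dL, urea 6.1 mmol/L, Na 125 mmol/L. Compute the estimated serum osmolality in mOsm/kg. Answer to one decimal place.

293.9 mOsm/kg

Calculated osmolality = 2·Na + glucose/18 + urea
= 2·125 + 680/18 + 6.1
= 250 + 37.78 + 6.10
= 293.88 mOsm/kg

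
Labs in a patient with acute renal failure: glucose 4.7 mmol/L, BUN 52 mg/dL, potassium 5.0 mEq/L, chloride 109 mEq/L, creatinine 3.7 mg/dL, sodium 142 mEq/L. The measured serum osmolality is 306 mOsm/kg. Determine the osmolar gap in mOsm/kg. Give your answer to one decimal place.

-1.3 mOsm/kg

Calculated osmolality = 2·Na + glucose + BUN/2.8
= 2·142 + 4.7 + 52/2.8
= 284 + 4.70 + 18.57
= 307.27 mOsm/kg ≈ 307.3 mOsm/kg
Osmolar gap = measured − calculated = 306 − 307.3 = -1.3 mOsm/kg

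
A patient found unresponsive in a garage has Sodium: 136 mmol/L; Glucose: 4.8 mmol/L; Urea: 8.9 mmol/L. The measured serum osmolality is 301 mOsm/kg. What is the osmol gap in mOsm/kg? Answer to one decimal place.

Calculated osmolality = 2·Na + glucose + urea
= 2·136 + 4.8 + 8.9
= 272 + 4.80 + 8.90
= 285.7 mOsm/kg ≈ 285.7 mOsm/kg
Osmolar gap = measured − calculated = 301 − 285.7 = 15.3 mOsm/kg

15.3 mOsm/kg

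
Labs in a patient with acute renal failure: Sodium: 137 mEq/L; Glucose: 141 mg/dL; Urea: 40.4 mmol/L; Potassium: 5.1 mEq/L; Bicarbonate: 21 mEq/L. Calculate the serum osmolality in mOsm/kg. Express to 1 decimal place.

322.2 mOsm/kg

Calculated osmolality = 2·Na + glucose/18 + urea
= 2·137 + 141/18 + 40.4
= 274 + 7.83 + 40.40
= 322.23 mOsm/kg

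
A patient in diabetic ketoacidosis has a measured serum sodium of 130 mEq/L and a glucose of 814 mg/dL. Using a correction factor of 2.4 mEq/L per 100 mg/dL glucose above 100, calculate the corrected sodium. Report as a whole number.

147 mEq/L

Corrected Na = measured Na + 2.4 · (glucose − 100)/100
= 130 + 2.4 · (814 − 100)/100
= 130 + 17.1
= 147.1 mEq/L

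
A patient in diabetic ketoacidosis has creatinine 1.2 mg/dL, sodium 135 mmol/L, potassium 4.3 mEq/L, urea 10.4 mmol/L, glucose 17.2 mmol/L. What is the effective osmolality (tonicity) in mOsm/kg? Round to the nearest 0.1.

Effective osmolality excludes urea (freely permeant across cell membranes):
2·Na + glucose
= 2·135 + 17.2
= 270 + 17.2
= 287.2 mOsm/kg

287.2 mOsm/kg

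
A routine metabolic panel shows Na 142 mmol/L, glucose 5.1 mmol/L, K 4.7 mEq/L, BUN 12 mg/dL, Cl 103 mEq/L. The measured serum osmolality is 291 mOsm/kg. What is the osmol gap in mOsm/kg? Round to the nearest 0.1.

Calculated osmolality = 2·Na + glucose + BUN/2.8
= 2·142 + 5.1 + 12/2.8
= 284 + 5.10 + 4.29
= 293.39 mOsm/kg ≈ 293.4 mOsm/kg
Osmolar gap = measured − calculated = 291 − 293.4 = -2.4 mOsm/kg

-2.4 mOsm/kg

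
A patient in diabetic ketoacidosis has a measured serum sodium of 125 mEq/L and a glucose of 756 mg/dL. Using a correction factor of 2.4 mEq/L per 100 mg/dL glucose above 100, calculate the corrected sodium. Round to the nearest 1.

141 mEq/L

Corrected Na = measured Na + 2.4 · (glucose − 100)/100
= 125 + 2.4 · (756 − 100)/100
= 125 + 15.7
= 140.7 mEq/L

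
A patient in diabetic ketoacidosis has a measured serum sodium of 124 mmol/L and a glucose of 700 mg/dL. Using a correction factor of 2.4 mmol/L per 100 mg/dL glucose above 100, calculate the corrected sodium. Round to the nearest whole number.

Corrected Na = measured Na + 2.4 · (glucose − 100)/100
= 124 + 2.4 · (700 − 100)/100
= 124 + 14.4
= 138.4 mmol/L

138 mmol/L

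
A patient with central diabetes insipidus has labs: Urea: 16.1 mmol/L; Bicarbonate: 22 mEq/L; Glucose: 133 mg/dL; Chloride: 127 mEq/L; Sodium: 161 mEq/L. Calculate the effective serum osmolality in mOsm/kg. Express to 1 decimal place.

329.4 mOsm/kg

Effective osmolality excludes urea (freely permeant across cell membranes):
2·Na + glucose/18
= 2·161 + 133/18
= 322 + 7.39
= 329.39 mOsm/kg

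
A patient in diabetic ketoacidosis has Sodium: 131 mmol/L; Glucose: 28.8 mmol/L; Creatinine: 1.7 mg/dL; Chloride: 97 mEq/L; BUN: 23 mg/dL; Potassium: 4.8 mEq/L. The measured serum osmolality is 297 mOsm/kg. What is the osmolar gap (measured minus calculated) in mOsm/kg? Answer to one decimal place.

-2.0 mOsm/kg

Calculated osmolality = 2·Na + glucose + BUN/2.8
= 2·131 + 28.8 + 23/2.8
= 262 + 28.80 + 8.21
= 299.01 mOsm/kg ≈ 299.0 mOsm/kg
Osmolar gap = measured − calculated = 297 − 299.0 = -2.0 mOsm/kg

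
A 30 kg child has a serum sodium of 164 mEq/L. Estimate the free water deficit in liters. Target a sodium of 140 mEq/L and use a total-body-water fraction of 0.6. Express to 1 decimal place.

3.1 L

TBW = 0.6 · 30 = 18 L
Free water deficit = TBW · (Na/140 − 1)
= 18 · (164/140 − 1)
= 18 · 0.1714
= 3.09 L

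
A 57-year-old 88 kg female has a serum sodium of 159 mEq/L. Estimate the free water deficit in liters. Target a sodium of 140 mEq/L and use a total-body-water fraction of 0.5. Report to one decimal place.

6.0 L

TBW = 0.5 · 88 = 44 L
Free water deficit = TBW · (Na/140 − 1)
= 44 · (159/140 − 1)
= 44 · 0.1357
= 5.97 L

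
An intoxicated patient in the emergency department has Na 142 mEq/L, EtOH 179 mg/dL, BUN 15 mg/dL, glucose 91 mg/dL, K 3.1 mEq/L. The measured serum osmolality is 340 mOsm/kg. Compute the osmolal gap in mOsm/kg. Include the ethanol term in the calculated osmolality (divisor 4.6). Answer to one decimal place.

6.7 mOsm/kg

Calculated osmolality = 2·Na + glucose/18 + BUN/2.8 + ethanol/4.6
= 2·142 + 91/18 + 15/2.8 + 179/4.6
= 284 + 5.06 + 5.36 + 38.91
= 333.33 mOsm/kg ≈ 333.3 mOsm/kg
Osmolar gap = measured − calculated = 340 − 333.3 = 6.7 mOsm/kg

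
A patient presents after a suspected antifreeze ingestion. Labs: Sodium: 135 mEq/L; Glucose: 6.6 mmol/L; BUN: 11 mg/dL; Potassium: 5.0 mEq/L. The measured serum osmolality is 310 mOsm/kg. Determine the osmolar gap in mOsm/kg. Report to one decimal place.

Calculated osmolality = 2·Na + glucose + BUN/2.8
= 2·135 + 6.6 + 11/2.8
= 270 + 6.60 + 3.93
= 280.53 mOsm/kg ≈ 280.5 mOsm/kg
Osmolar gap = measured − calculated = 310 − 280.5 = 29.5 mOsm/kg

29.5 mOsm/kg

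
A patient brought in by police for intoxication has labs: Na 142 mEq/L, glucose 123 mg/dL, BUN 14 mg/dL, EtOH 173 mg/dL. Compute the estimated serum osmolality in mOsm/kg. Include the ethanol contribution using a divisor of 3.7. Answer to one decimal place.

Calculated osmolality = 2·Na + glucose/18 + BUN/2.8 + ethanol/3.7
= 2·142 + 123/18 + 14/2.8 + 173/3.7
= 284 + 6.83 + 5 + 46.76
= 342.59 mOsm/kg

342.6 mOsm/kg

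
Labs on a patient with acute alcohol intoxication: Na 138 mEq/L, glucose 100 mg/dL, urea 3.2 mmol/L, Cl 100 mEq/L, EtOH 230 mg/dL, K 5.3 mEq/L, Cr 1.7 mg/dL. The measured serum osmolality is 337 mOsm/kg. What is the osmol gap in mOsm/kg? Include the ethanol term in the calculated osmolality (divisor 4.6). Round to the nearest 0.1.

Calculated osmolality = 2·Na + glucose/18 + urea + ethanol/4.6
= 2·138 + 100/18 + 3.2 + 230/4.6
= 276 + 5.56 + 3.20 + 50
= 334.76 mOsm/kg ≈ 334.8 mOsm/kg
Osmolar gap = measured − calculated = 337 − 334.8 = 2.2 mOsm/kg

2.2 mOsm/kg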